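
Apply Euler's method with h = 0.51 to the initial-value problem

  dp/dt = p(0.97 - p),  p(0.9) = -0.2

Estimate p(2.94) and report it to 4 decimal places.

Euler: p_{n+1} = p_n + h·f(t_n, p_n).
t=0.900000, p=-0.200000: f=-0.234000 → p ← -0.200000 + 0.51·(-0.234000) = -0.319340
t=1.410000, p=-0.319340: f=-0.411738 → p ← -0.319340 + 0.51·(-0.411738) = -0.529326
t=1.920000, p=-0.529326: f=-0.793633 → p ← -0.529326 + 0.51·(-0.793633) = -0.934079
t=2.430000, p=-0.934079: f=-1.778560 → p ← -0.934079 + 0.51·(-1.778560) = -1.841145
p(2.94) ≈ -1.8411

-1.8411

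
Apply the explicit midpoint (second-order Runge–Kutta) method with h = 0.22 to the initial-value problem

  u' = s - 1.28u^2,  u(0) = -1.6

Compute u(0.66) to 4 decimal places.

-45.5274

Midpoint: k1 = f(s_n, u_n); k2 = f(s_n + h/2, u_n + (h/2)·k1); u_{n+1} = u_n + h·k2.
s=0.000000, u=-1.600000:
  k1 = f(0.000000, -1.600000) = -3.276800
  k2 = f(0.110000, -1.960448) = -4.809496
  u ← -1.600000 + 0.22·(-4.809496) = -2.658089
s=0.220000, u=-2.658089:
  k1 = f(0.220000, -2.658089) = -8.823761
  k2 = f(0.330000, -3.628703) = -16.524380
  u ← -2.658089 + 0.22·(-16.524380) = -6.293453
s=0.440000, u=-6.293453:
  k1 = f(0.440000, -6.293453) = -50.257660
  k2 = f(0.550000, -11.821795) = -178.336198
  u ← -6.293453 + 0.22·(-178.336198) = -45.527416
u(0.66) ≈ -45.5274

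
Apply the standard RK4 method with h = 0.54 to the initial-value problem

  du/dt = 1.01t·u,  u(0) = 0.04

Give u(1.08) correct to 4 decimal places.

RK4: k1 = f(t_n, u_n); k2 = f(t_n + h/2, u_n + (h/2)·k1); k3 = f(t_n + h/2, u_n + (h/2)·k2); k4 = f(t_n + h, u_n + h·k3); u_{n+1} = u_n + (h/6)·(k1 + 2k2 + 2k3 + k4).
t=0.000000, u=0.040000:
  k1 = f(0.000000, 0.040000) = 0.000000
  k2 = f(0.270000, 0.040000) = 0.010908
  k3 = f(0.270000, 0.042945) = 0.011711
  k4 = f(0.540000, 0.046324) = 0.025265
  u ← 0.040000 + (0.54/6)·(k1 + 2k2 + 2k3 + k4) = 0.046345
t=0.540000, u=0.046345:
  k1 = f(0.540000, 0.046345) = 0.025277
  k2 = f(0.810000, 0.053170) = 0.043498
  k3 = f(0.810000, 0.058090) = 0.047523
  k4 = f(1.080000, 0.072008) = 0.078546
  u ← 0.046345 + (0.54/6)·(k1 + 2k2 + 2k3 + k4) = 0.072073
u(1.08) ≈ 0.0721

0.0721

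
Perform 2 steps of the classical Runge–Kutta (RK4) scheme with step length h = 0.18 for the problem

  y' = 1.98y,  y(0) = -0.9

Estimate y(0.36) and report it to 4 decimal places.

RK4: k1 = f(x_n, y_n); k2 = f(x_n + h/2, y_n + (h/2)·k1); k3 = f(x_n + h/2, y_n + (h/2)·k2); k4 = f(x_n + h, y_n + h·k3); y_{n+1} = y_n + (h/6)·(k1 + 2k2 + 2k3 + k4).
x=0.000000, y=-0.900000:
  k1 = f(0.000000, -0.900000) = -1.782000
  k2 = f(0.090000, -1.060380) = -2.099552
  k3 = f(0.090000, -1.088960) = -2.156140
  k4 = f(0.180000, -1.288105) = -2.550448
  y ← -0.900000 + (0.18/6)·(k1 + 2k2 + 2k3 + k4) = -1.285315
x=0.180000, y=-1.285315:
  k1 = f(0.180000, -1.285315) = -2.544924
  k2 = f(0.270000, -1.514358) = -2.998429
  k3 = f(0.270000, -1.555174) = -3.079244
  k4 = f(0.360000, -1.839579) = -3.642366
  y ← -1.285315 + (0.18/6)·(k1 + 2k2 + 2k3 + k4) = -1.835594
y(0.36) ≈ -1.8356

-1.8356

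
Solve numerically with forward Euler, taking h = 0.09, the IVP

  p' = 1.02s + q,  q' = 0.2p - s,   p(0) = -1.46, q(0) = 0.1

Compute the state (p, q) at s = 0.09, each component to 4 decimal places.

-1.4510, 0.0737

Euler on (p,q): p_{n+1} = p_n + h·p', q_{n+1} = q_n + h·q'.
0.000000: (-1.460000, 0.100000); f=(0.100000, -0.292000) → (-1.451000, 0.073720)
(p(0.09), q(0.09)) ≈ (-1.4510, 0.0737)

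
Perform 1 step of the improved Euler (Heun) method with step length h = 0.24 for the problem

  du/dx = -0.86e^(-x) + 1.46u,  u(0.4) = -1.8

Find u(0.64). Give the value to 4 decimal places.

-2.6891

Heun: k1 = f(x_n, u_n); k2 = f(x_n + h, u_n + h·k1); u_{n+1} = u_n + (h/2)·(k1 + k2).
x=0.400000, u=-1.800000:
  k1 = f(0.400000, -1.800000) = -3.204475
  k2 = f(0.640000, -2.569074) = -4.204320
  u ← -1.800000 + (0.24/2)·(-3.204475 + (-4.204320)) = -2.689055
u(0.64) ≈ -2.6891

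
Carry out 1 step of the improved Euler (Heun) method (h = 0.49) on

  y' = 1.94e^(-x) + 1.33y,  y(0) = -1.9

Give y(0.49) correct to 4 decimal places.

Heun: k1 = f(x_n, y_n); k2 = f(x_n + h, y_n + h·k1); y_{n+1} = y_n + (h/2)·(k1 + k2).
x=0.000000, y=-1.900000:
  k1 = f(0.000000, -1.900000) = -0.587000
  k2 = f(0.490000, -2.187630) = -1.721053
  y ← -1.900000 + (0.49/2)·(-0.587000 + (-1.721053)) = -2.465473
y(0.49) ≈ -2.4655

-2.4655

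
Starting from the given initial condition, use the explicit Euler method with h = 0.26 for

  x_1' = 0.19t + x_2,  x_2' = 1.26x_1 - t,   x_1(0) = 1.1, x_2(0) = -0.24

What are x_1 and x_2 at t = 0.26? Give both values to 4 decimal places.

1.0376, 0.1204

Euler on (x_1,x_2): x_1_{n+1} = x_1_n + h·x_1', x_2_{n+1} = x_2_n + h·x_2'.
0.000000: (1.100000, -0.240000); f=(-0.240000, 1.386000) → (1.037600, 0.120360)
(x_1(0.26), x_2(0.26)) ≈ (1.0376, 0.1204)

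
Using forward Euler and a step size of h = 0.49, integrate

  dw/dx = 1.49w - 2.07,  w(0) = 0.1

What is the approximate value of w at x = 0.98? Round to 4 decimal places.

Euler: w_{n+1} = w_n + h·f(x_n, w_n).
x=0.000000, w=0.100000: f=-1.921000 → w ← 0.100000 + 0.49·(-1.921000) = -0.841290
x=0.490000, w=-0.841290: f=-3.323522 → w ← -0.841290 + 0.49·(-3.323522) = -2.469816
w(0.98) ≈ -2.4698

-2.4698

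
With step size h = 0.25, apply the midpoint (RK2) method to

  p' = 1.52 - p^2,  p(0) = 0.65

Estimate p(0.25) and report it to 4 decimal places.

0.8751

Midpoint: k1 = f(t_n, p_n); k2 = f(t_n + h/2, p_n + (h/2)·k1); p_{n+1} = p_n + h·k2.
t=0.000000, p=0.650000:
  k1 = f(0.000000, 0.650000) = 1.097500
  k2 = f(0.125000, 0.787188) = 0.900336
  p ← 0.650000 + 0.25·0.900336 = 0.875084
p(0.25) ≈ 0.8751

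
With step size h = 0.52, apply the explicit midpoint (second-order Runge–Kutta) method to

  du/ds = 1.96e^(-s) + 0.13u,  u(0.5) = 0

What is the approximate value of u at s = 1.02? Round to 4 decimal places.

0.4975

Midpoint: k1 = f(s_n, u_n); k2 = f(s_n + h/2, u_n + (h/2)·k1); u_{n+1} = u_n + h·k2.
s=0.500000, u=0.000000:
  k1 = f(0.500000, 0.000000) = 1.188800
  k2 = f(0.760000, 0.309088) = 0.956808
  u ← 0.000000 + 0.52·0.956808 = 0.497540
u(1.02) ≈ 0.4975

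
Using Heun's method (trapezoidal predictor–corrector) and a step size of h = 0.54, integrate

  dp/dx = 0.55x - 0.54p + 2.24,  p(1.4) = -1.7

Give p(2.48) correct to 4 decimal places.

Heun: k1 = f(x_n, p_n); k2 = f(x_n + h, p_n + h·k1); p_{n+1} = p_n + (h/2)·(k1 + k2).
x=1.400000, p=-1.700000:
  k1 = f(1.400000, -1.700000) = 3.928000
  k2 = f(1.940000, 0.421120) = 3.079595
  p ← -1.700000 + (0.54/2)·(3.928000 + 3.079595) = 0.192051
x=1.940000, p=0.192051:
  k1 = f(1.940000, 0.192051) = 3.203293
  k2 = f(2.480000, 1.921829) = 2.566212
  p ← 0.192051 + (0.54/2)·(3.203293 + 2.566212) = 1.749817
p(2.48) ≈ 1.7498

1.7498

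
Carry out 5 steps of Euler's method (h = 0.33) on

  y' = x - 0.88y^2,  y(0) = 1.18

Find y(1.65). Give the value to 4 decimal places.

1.1148

Euler: y_{n+1} = y_n + h·f(x_n, y_n).
x=0.000000, y=1.180000: f=-1.225312 → y ← 1.180000 + 0.33·(-1.225312) = 0.775647
x=0.330000, y=0.775647: f=-0.199433 → y ← 0.775647 + 0.33·(-0.199433) = 0.709834
x=0.660000, y=0.709834: f=0.216599 → y ← 0.709834 + 0.33·0.216599 = 0.781312
x=0.990000, y=0.781312: f=0.452806 → y ← 0.781312 + 0.33·0.452806 = 0.930738
x=1.320000, y=0.930738: f=0.557680 → y ← 0.930738 + 0.33·0.557680 = 1.114772
y(1.65) ≈ 1.1148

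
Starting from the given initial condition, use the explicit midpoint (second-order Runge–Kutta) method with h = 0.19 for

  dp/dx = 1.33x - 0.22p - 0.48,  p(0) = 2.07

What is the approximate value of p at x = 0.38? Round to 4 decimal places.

1.8231

Midpoint: k1 = f(x_n, p_n); k2 = f(x_n + h/2, p_n + (h/2)·k1); p_{n+1} = p_n + h·k2.
x=0.000000, p=2.070000:
  k1 = f(0.000000, 2.070000) = -0.935400
  k2 = f(0.095000, 1.981137) = -0.789500
  p ← 2.070000 + 0.19·(-0.789500) = 1.919995
x=0.190000, p=1.919995:
  k1 = f(0.190000, 1.919995) = -0.649699
  k2 = f(0.285000, 1.858274) = -0.509770
  p ← 1.919995 + 0.19·(-0.509770) = 1.823139
p(0.38) ≈ 1.8231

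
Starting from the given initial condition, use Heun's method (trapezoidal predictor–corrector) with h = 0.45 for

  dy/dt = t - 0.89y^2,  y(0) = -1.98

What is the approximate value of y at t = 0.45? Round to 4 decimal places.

Heun: k1 = f(t_n, y_n); k2 = f(t_n + h, y_n + h·k1); y_{n+1} = y_n + (h/2)·(k1 + k2).
t=0.000000, y=-1.980000:
  k1 = f(0.000000, -1.980000) = -3.489156
  k2 = f(0.450000, -3.550120) = -10.766985
  y ← -1.980000 + (0.45/2)·(-3.489156 + (-10.766985)) = -5.187632
y(0.45) ≈ -5.1876

-5.1876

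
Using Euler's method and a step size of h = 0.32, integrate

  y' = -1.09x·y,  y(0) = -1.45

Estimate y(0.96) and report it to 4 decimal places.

Euler: y_{n+1} = y_n + h·f(x_n, y_n).
x=0.000000, y=-1.450000: f=0.000000 → y ← -1.450000 + 0.32·0.000000 = -1.450000
x=0.320000, y=-1.450000: f=0.505760 → y ← -1.450000 + 0.32·0.505760 = -1.288157
x=0.640000, y=-1.288157: f=0.898618 → y ← -1.288157 + 0.32·0.898618 = -1.000599
y(0.96) ≈ -1.0006

-1.0006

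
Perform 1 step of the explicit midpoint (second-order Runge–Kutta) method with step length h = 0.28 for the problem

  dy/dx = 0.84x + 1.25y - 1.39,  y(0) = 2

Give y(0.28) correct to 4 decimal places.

Midpoint: k1 = f(x_n, y_n); k2 = f(x_n + h/2, y_n + (h/2)·k1); y_{n+1} = y_n + h·k2.
x=0.000000, y=2.000000:
  k1 = f(0.000000, 2.000000) = 1.110000
  k2 = f(0.140000, 2.155400) = 1.421850
  y ← 2.000000 + 0.28·1.421850 = 2.398118
y(0.28) ≈ 2.3981

2.3981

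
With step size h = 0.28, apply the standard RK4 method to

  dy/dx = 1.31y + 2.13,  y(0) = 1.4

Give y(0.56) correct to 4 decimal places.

4.6753

RK4: k1 = f(x_n, y_n); k2 = f(x_n + h/2, y_n + (h/2)·k1); k3 = f(x_n + h/2, y_n + (h/2)·k2); k4 = f(x_n + h, y_n + h·k3); y_{n+1} = y_n + (h/6)·(k1 + 2k2 + 2k3 + k4).
x=0.000000, y=1.400000:
  k1 = f(0.000000, 1.400000) = 3.964000
  k2 = f(0.140000, 1.954960) = 4.690998
  k3 = f(0.140000, 2.056740) = 4.824329
  k4 = f(0.280000, 2.750812) = 5.733564
  y ← 1.400000 + (0.28/6)·(k1 + 2k2 + 2k3 + k4) = 2.740650
x=0.280000, y=2.740650:
  k1 = f(0.280000, 2.740650) = 5.720252
  k2 = f(0.420000, 3.541485) = 6.769346
  k3 = f(0.420000, 3.688359) = 6.961750
  k4 = f(0.560000, 4.689940) = 8.273821
  y ← 2.740650 + (0.28/6)·(k1 + 2k2 + 2k3 + k4) = 4.675276
y(0.56) ≈ 4.6753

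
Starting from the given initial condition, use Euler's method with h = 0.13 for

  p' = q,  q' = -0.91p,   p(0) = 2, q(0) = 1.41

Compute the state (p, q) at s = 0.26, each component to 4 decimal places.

2.3358, 0.9151

Euler on (p,q): p_{n+1} = p_n + h·p', q_{n+1} = q_n + h·q'.
0.000000: (2.000000, 1.410000); f=(1.410000, -1.820000) → (2.183300, 1.173400)
0.130000: (2.183300, 1.173400); f=(1.173400, -1.986803) → (2.335842, 0.915116)
(p(0.26), q(0.26)) ≈ (2.3358, 0.9151)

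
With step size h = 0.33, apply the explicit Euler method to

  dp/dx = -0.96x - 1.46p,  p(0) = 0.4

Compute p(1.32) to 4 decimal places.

-0.4212

Euler: p_{n+1} = p_n + h·f(x_n, p_n).
x=0.000000, p=0.400000: f=-0.584000 → p ← 0.400000 + 0.33·(-0.584000) = 0.207280
x=0.330000, p=0.207280: f=-0.619429 → p ← 0.207280 + 0.33·(-0.619429) = 0.002868
x=0.660000, p=0.002868: f=-0.637788 → p ← 0.002868 + 0.33·(-0.637788) = -0.207602
x=0.990000, p=-0.207602: f=-0.647302 → p ← -0.207602 + 0.33·(-0.647302) = -0.421211
p(1.32) ≈ -0.4212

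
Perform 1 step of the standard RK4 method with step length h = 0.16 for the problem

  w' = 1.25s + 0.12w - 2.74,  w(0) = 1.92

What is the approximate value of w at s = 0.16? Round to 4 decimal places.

1.5307

RK4: k1 = f(s_n, w_n); k2 = f(s_n + h/2, w_n + (h/2)·k1); k3 = f(s_n + h/2, w_n + (h/2)·k2); k4 = f(s_n + h, w_n + h·k3); w_{n+1} = w_n + (h/6)·(k1 + 2k2 + 2k3 + k4).
s=0.000000, w=1.920000:
  k1 = f(0.000000, 1.920000) = -2.509600
  k2 = f(0.080000, 1.719232) = -2.433692
  k3 = f(0.080000, 1.725305) = -2.432963
  k4 = f(0.160000, 1.530726) = -2.356313
  w ← 1.920000 + (0.16/6)·(k1 + 2k2 + 2k3 + k4) = 1.530687
w(0.16) ≈ 1.5307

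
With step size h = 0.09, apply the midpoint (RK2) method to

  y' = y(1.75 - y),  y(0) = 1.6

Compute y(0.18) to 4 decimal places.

Midpoint: k1 = f(x_n, y_n); k2 = f(x_n + h/2, y_n + (h/2)·k1); y_{n+1} = y_n + h·k2.
x=0.000000, y=1.600000:
  k1 = f(0.000000, 1.600000) = 0.240000
  k2 = f(0.045000, 1.610800) = 0.224223
  y ← 1.600000 + 0.09·0.224223 = 1.620180
x=0.090000, y=1.620180:
  k1 = f(0.090000, 1.620180) = 0.210332
  k2 = f(0.135000, 1.629645) = 0.196136
  y ← 1.620180 + 0.09·0.196136 = 1.637832
y(0.18) ≈ 1.6378

1.6378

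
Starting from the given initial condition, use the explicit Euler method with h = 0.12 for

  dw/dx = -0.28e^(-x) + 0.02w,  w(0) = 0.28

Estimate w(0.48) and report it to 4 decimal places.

Euler: w_{n+1} = w_n + h·f(x_n, w_n).
x=0.000000, w=0.280000: f=-0.274400 → w ← 0.280000 + 0.12·(-0.274400) = 0.247072
x=0.120000, w=0.247072: f=-0.243396 → w ← 0.247072 + 0.12·(-0.243396) = 0.217864
x=0.240000, w=0.217864: f=-0.215899 → w ← 0.217864 + 0.12·(-0.215899) = 0.191957
x=0.360000, w=0.191957: f=-0.191510 → w ← 0.191957 + 0.12·(-0.191510) = 0.168975
w(0.48) ≈ 0.1690

0.1690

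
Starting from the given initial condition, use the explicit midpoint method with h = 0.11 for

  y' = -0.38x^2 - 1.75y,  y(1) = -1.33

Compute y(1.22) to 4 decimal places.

Midpoint: k1 = f(x_n, y_n); k2 = f(x_n + h/2, y_n + (h/2)·k1); y_{n+1} = y_n + h·k2.
x=1.000000, y=-1.330000:
  k1 = f(1.000000, -1.330000) = 1.947500
  k2 = f(1.055000, -1.222888) = 1.717104
  y ← -1.330000 + 0.11·1.717104 = -1.141119
x=1.110000, y=-1.141119:
  k1 = f(1.110000, -1.141119) = 1.528760
  k2 = f(1.165000, -1.057037) = 1.334069
  y ← -1.141119 + 0.11·1.334069 = -0.994371
y(1.22) ≈ -0.9944

-0.9944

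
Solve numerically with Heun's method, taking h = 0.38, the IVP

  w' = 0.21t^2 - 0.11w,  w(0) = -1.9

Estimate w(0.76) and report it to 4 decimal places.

-1.7136

Heun: k1 = f(t_n, w_n); k2 = f(t_n + h, w_n + h·k1); w_{n+1} = w_n + (h/2)·(k1 + k2).
t=0.000000, w=-1.900000:
  k1 = f(0.000000, -1.900000) = 0.209000
  k2 = f(0.380000, -1.820580) = 0.230588
  w ← -1.900000 + (0.38/2)·(0.209000 + 0.230588) = -1.816478
t=0.380000, w=-1.816478:
  k1 = f(0.380000, -1.816478) = 0.230137
  k2 = f(0.760000, -1.729026) = 0.311489
  w ← -1.816478 + (0.38/2)·(0.230137 + 0.311489) = -1.713569
w(0.76) ≈ -1.7136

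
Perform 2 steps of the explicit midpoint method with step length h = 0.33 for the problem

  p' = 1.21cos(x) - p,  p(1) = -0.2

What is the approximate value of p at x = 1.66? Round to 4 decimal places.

-0.0020

Midpoint: k1 = f(x_n, p_n); k2 = f(x_n + h/2, p_n + (h/2)·k1); p_{n+1} = p_n + h·k2.
x=1.000000, p=-0.200000:
  k1 = f(1.000000, -0.200000) = 0.853766
  k2 = f(1.165000, -0.059129) = 0.536777
  p ← -0.200000 + 0.33·0.536777 = -0.022864
x=1.330000, p=-0.022864:
  k1 = f(1.330000, -0.022864) = 0.311420
  k2 = f(1.495000, 0.028521) = 0.063105
  p ← -0.022864 + 0.33·0.063105 = -0.002039
p(1.66) ≈ -0.0020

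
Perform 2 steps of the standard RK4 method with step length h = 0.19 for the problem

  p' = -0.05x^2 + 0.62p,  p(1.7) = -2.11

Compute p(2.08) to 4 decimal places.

RK4: k1 = f(x_n, p_n); k2 = f(x_n + h/2, p_n + (h/2)·k1); k3 = f(x_n + h/2, p_n + (h/2)·k2); k4 = f(x_n + h, p_n + h·k3); p_{n+1} = p_n + (h/6)·(k1 + 2k2 + 2k3 + k4).
x=1.700000, p=-2.110000:
  k1 = f(1.700000, -2.110000) = -1.452700
  k2 = f(1.795000, -2.248006) = -1.554865
  k3 = f(1.795000, -2.257712) = -1.560883
  k4 = f(1.890000, -2.406568) = -1.670677
  p ← -2.110000 + (0.19/6)·(k1 + 2k2 + 2k3 + k4) = -2.406238
x=1.890000, p=-2.406238:
  k1 = f(1.890000, -2.406238) = -1.670472
  k2 = f(1.985000, -2.564933) = -1.787269
  k3 = f(1.985000, -2.576028) = -1.794149
  k4 = f(2.080000, -2.747126) = -1.919538
  p ← -2.406238 + (0.19/6)·(k1 + 2k2 + 2k3 + k4) = -2.746744
p(2.08) ≈ -2.7467

-2.7467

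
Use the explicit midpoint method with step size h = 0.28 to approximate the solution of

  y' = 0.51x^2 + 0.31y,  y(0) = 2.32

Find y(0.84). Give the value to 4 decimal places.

3.1124

Midpoint: k1 = f(x_n, y_n); k2 = f(x_n + h/2, y_n + (h/2)·k1); y_{n+1} = y_n + h·k2.
x=0.000000, y=2.320000:
  k1 = f(0.000000, 2.320000) = 0.719200
  k2 = f(0.140000, 2.420688) = 0.760409
  y ← 2.320000 + 0.28·0.760409 = 2.532915
x=0.280000, y=2.532915:
  k1 = f(0.280000, 2.532915) = 0.825188
  k2 = f(0.420000, 2.648441) = 0.910981
  y ← 2.532915 + 0.28·0.910981 = 2.787989
x=0.560000, y=2.787989:
  k1 = f(0.560000, 2.787989) = 1.024213
  k2 = f(0.700000, 2.931379) = 1.158627
  y ← 2.787989 + 0.28·1.158627 = 3.112405
y(0.84) ≈ 3.1124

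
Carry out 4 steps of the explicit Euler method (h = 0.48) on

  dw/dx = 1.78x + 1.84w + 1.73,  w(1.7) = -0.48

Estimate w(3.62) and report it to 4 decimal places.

28.1170

Euler: w_{n+1} = w_n + h·f(x_n, w_n).
x=1.700000, w=-0.480000: f=3.872800 → w ← -0.480000 + 0.48·3.872800 = 1.378944
x=2.180000, w=1.378944: f=8.147657 → w ← 1.378944 + 0.48·8.147657 = 5.289819
x=2.660000, w=5.289819: f=16.198068 → w ← 5.289819 + 0.48·16.198068 = 13.064892
x=3.140000, w=13.064892: f=31.358601 → w ← 13.064892 + 0.48·31.358601 = 28.117020
w(3.62) ≈ 28.1170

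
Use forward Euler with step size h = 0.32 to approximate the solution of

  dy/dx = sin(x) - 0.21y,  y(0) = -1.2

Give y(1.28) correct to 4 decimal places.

-0.3805

Euler: y_{n+1} = y_n + h·f(x_n, y_n).
x=0.000000, y=-1.200000: f=0.252000 → y ← -1.200000 + 0.32·0.252000 = -1.119360
x=0.320000, y=-1.119360: f=0.549632 → y ← -1.119360 + 0.32·0.549632 = -0.943478
x=0.640000, y=-0.943478: f=0.795326 → y ← -0.943478 + 0.32·0.795326 = -0.688973
x=0.960000, y=-0.688973: f=0.963876 → y ← -0.688973 + 0.32·0.963876 = -0.380533
y(1.28) ≈ -0.3805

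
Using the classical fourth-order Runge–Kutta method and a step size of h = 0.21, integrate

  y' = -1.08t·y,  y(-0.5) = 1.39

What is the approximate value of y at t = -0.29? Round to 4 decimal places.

RK4: k1 = f(t_n, y_n); k2 = f(t_n + h/2, y_n + (h/2)·k1); k3 = f(t_n + h/2, y_n + (h/2)·k2); k4 = f(t_n + h, y_n + h·k3); y_{n+1} = y_n + (h/6)·(k1 + 2k2 + 2k3 + k4).
t=-0.500000, y=1.390000:
  k1 = f(-0.500000, 1.390000) = 0.750600
  k2 = f(-0.395000, 1.468813) = 0.626596
  k3 = f(-0.395000, 1.455793) = 0.621041
  k4 = f(-0.290000, 1.520419) = 0.476195
  y ← 1.390000 + (0.21/6)·(k1 + 2k2 + 2k3 + k4) = 1.520272
y(-0.29) ≈ 1.5203

1.5203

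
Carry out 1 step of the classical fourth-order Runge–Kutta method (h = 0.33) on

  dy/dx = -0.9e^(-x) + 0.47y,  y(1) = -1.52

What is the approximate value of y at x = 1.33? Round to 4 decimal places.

-1.8761

RK4: k1 = f(x_n, y_n); k2 = f(x_n + h/2, y_n + (h/2)·k1); k3 = f(x_n + h/2, y_n + (h/2)·k2); k4 = f(x_n + h, y_n + h·k3); y_{n+1} = y_n + (h/6)·(k1 + 2k2 + 2k3 + k4).
x=1.000000, y=-1.520000:
  k1 = f(1.000000, -1.520000) = -1.045491
  k2 = f(1.165000, -1.692506) = -1.076208
  k3 = f(1.165000, -1.697574) = -1.078590
  k4 = f(1.330000, -1.875935) = -1.119719
  y ← -1.520000 + (0.33/6)·(k1 + 2k2 + 2k3 + k4) = -1.876114
y(1.33) ≈ -1.8761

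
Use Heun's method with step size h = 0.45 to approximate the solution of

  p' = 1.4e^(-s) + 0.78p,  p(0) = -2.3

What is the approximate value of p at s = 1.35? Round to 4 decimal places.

-4.4143

Heun: k1 = f(s_n, p_n); k2 = f(s_n + h, p_n + h·k1); p_{n+1} = p_n + (h/2)·(k1 + k2).
s=0.000000, p=-2.300000:
  k1 = f(0.000000, -2.300000) = -0.394000
  k2 = f(0.450000, -2.477300) = -1.039615
  p ← -2.300000 + (0.45/2)·(-0.394000 + (-1.039615)) = -2.622563
s=0.450000, p=-2.622563:
  k1 = f(0.450000, -2.622563) = -1.152920
  k2 = f(0.900000, -3.141377) = -1.881077
  p ← -2.622563 + (0.45/2)·(-1.152920 + (-1.881077)) = -3.305213
s=0.900000, p=-3.305213:
  k1 = f(0.900000, -3.305213) = -2.008868
  k2 = f(1.350000, -4.209203) = -2.920242
  p ← -3.305213 + (0.45/2)·(-2.008868 + (-2.920242)) = -4.414262
p(1.35) ≈ -4.4143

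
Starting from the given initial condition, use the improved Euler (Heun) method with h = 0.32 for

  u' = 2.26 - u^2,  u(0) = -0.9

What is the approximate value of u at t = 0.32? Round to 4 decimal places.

Heun: k1 = f(t_n, u_n); k2 = f(t_n + h, u_n + h·k1); u_{n+1} = u_n + (h/2)·(k1 + k2).
t=0.000000, u=-0.900000:
  k1 = f(0.000000, -0.900000) = 1.450000
  k2 = f(0.320000, -0.436000) = 2.069904
  u ← -0.900000 + (0.32/2)·(1.450000 + 2.069904) = -0.336815
u(0.32) ≈ -0.3368

-0.3368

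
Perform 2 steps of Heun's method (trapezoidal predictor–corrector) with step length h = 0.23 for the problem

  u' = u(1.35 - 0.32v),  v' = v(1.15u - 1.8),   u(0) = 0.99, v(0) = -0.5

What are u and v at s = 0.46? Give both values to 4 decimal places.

1.9478, -0.4557

Heun on (u,v): k1 = f(s_n, state_n); k2 = f(s_n + h, state_n + h·k1); state_{n+1} = state_n + (h/2)·(k1 + k2).
0.000000: (0.990000, -0.500000)
  k1 = (1.494900, 0.330750)
  predictor → (1.333827, -0.423927)
  k2 = (1.981609, 0.112807)
  → (1.389799, -0.448991)
0.230000: (1.389799, -0.448991)
  k1 = (2.075910, 0.090576)
  predictor → (1.867258, -0.428159)
  k2 = (2.776633, -0.148719)
  → (1.947841, -0.455678)
(u(0.46), v(0.46)) ≈ (1.9478, -0.4557)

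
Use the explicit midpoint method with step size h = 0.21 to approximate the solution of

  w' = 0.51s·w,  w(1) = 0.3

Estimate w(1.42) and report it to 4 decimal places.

0.3880

Midpoint: k1 = f(s_n, w_n); k2 = f(s_n + h/2, w_n + (h/2)·k1); w_{n+1} = w_n + h·k2.
s=1.000000, w=0.300000:
  k1 = f(1.000000, 0.300000) = 0.153000
  k2 = f(1.105000, 0.316065) = 0.178118
  w ← 0.300000 + 0.21·0.178118 = 0.337405
s=1.210000, w=0.337405:
  k1 = f(1.210000, 0.337405) = 0.208213
  k2 = f(1.315000, 0.359267) = 0.240943
  w ← 0.337405 + 0.21·0.240943 = 0.388003
w(1.42) ≈ 0.3880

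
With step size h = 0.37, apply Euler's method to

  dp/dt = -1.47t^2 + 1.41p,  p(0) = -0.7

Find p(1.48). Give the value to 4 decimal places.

Euler: p_{n+1} = p_n + h·f(t_n, p_n).
t=0.000000, p=-0.700000: f=-0.987000 → p ← -0.700000 + 0.37·(-0.987000) = -1.065190
t=0.370000, p=-1.065190: f=-1.703161 → p ← -1.065190 + 0.37·(-1.703161) = -1.695360
t=0.740000, p=-1.695360: f=-3.195429 → p ← -1.695360 + 0.37·(-3.195429) = -2.877668
t=1.110000, p=-2.877668: f=-5.868699 → p ← -2.877668 + 0.37·(-5.868699) = -5.049087
p(1.48) ≈ -5.0491

-5.0491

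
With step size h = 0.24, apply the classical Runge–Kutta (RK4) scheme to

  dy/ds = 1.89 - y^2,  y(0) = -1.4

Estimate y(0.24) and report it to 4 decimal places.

RK4: k1 = f(s_n, y_n); k2 = f(s_n + h/2, y_n + (h/2)·k1); k3 = f(s_n + h/2, y_n + (h/2)·k2); k4 = f(s_n + h, y_n + h·k3); y_{n+1} = y_n + (h/6)·(k1 + 2k2 + 2k3 + k4).
s=0.000000, y=-1.400000:
  k1 = f(0.000000, -1.400000) = -0.070000
  k2 = f(0.120000, -1.408400) = -0.093591
  k3 = f(0.120000, -1.411231) = -0.101573
  k4 = f(0.240000, -1.424377) = -0.138851
  y ← -1.400000 + (0.24/6)·(k1 + 2k2 + 2k3 + k4) = -1.423967
y(0.24) ≈ -1.4240

-1.4240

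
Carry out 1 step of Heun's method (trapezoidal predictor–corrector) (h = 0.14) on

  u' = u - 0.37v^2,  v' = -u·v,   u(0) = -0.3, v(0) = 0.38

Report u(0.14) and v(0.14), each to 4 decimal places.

-0.3533, 0.3977

Heun on (u,v): k1 = f(t_n, state_n); k2 = f(t_n + h, state_n + h·k1); state_{n+1} = state_n + (h/2)·(k1 + k2).
0.000000: (-0.300000, 0.380000)
  k1 = (-0.353428, 0.114000)
  predictor → (-0.349480, 0.395960)
  k2 = (-0.407490, 0.138380)
  → (-0.353264, 0.397667)
(u(0.14), v(0.14)) ≈ (-0.3533, 0.3977)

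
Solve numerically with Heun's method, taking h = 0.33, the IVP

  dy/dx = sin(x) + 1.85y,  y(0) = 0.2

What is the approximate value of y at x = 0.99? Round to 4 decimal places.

1.9703

Heun: k1 = f(x_n, y_n); k2 = f(x_n + h, y_n + h·k1); y_{n+1} = y_n + (h/2)·(k1 + k2).
x=0.000000, y=0.200000:
  k1 = f(0.000000, 0.200000) = 0.370000
  k2 = f(0.330000, 0.322100) = 0.919928
  y ← 0.200000 + (0.33/2)·(0.370000 + 0.919928) = 0.412838
x=0.330000, y=0.412838:
  k1 = f(0.330000, 0.412838) = 1.087794
  k2 = f(0.660000, 0.771810) = 2.040965
  y ← 0.412838 + (0.33/2)·(1.087794 + 2.040965) = 0.929083
x=0.660000, y=0.929083:
  k1 = f(0.660000, 0.929083) = 2.331921
  k2 = f(0.990000, 1.698617) = 3.978468
  y ← 0.929083 + (0.33/2)·(2.331921 + 3.978468) = 1.970298
y(0.99) ≈ 1.9703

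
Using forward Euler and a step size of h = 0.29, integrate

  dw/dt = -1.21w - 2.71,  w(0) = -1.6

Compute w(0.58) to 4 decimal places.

-1.9702

Euler: w_{n+1} = w_n + h·f(t_n, w_n).
t=0.000000, w=-1.600000: f=-0.774000 → w ← -1.600000 + 0.29·(-0.774000) = -1.824460
t=0.290000, w=-1.824460: f=-0.502403 → w ← -1.824460 + 0.29·(-0.502403) = -1.970157
w(0.58) ≈ -1.9702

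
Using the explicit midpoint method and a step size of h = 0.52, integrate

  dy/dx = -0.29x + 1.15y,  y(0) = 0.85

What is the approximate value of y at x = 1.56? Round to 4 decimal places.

Midpoint: k1 = f(x_n, y_n); k2 = f(x_n + h/2, y_n + (h/2)·k1); y_{n+1} = y_n + h·k2.
x=0.000000, y=0.850000:
  k1 = f(0.000000, 0.850000) = 0.977500
  k2 = f(0.260000, 1.104150) = 1.194373
  y ← 0.850000 + 0.52·1.194373 = 1.471074
x=0.520000, y=1.471074:
  k1 = f(0.520000, 1.471074) = 1.540935
  k2 = f(0.780000, 1.871717) = 1.926274
  y ← 1.471074 + 0.52·1.926274 = 2.472736
x=1.040000, y=2.472736:
  k1 = f(1.040000, 2.472736) = 2.542047
  k2 = f(1.300000, 3.133668) = 3.226719
  y ← 2.472736 + 0.52·3.226719 = 4.150630
y(1.56) ≈ 4.1506

4.1506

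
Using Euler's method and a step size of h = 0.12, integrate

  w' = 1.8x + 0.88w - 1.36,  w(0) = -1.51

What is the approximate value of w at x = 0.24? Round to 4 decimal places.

-2.1635

Euler: w_{n+1} = w_n + h·f(x_n, w_n).
x=0.000000, w=-1.510000: f=-2.688800 → w ← -1.510000 + 0.12·(-2.688800) = -1.832656
x=0.120000, w=-1.832656: f=-2.756737 → w ← -1.832656 + 0.12·(-2.756737) = -2.163464
w(0.24) ≈ -2.1635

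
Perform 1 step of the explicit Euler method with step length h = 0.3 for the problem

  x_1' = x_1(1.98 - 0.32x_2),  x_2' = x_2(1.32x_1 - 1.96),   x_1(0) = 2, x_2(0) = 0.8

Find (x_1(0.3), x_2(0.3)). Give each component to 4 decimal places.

Euler on (x_1,x_2): x_1_{n+1} = x_1_n + h·x_1', x_2_{n+1} = x_2_n + h·x_2'.
0.000000: (2.000000, 0.800000); f=(3.448000, 0.544000) → (3.034400, 0.963200)
(x_1(0.3), x_2(0.3)) ≈ (3.0344, 0.9632)

3.0344, 0.9632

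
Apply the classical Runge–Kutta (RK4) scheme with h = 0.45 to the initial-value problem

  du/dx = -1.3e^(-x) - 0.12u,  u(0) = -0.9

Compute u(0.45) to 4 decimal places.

-1.3104

RK4: k1 = f(x_n, u_n); k2 = f(x_n + h/2, u_n + (h/2)·k1); k3 = f(x_n + h/2, u_n + (h/2)·k2); k4 = f(x_n + h, u_n + h·k3); u_{n+1} = u_n + (h/6)·(k1 + 2k2 + 2k3 + k4).
x=0.000000, u=-0.900000:
  k1 = f(0.000000, -0.900000) = -1.192000
  k2 = f(0.225000, -1.168200) = -0.897887
  k3 = f(0.225000, -1.102025) = -0.905828
  k4 = f(0.450000, -1.307623) = -0.672002
  u ← -0.900000 + (0.45/6)·(k1 + 2k2 + 2k3 + k4) = -1.310357
u(0.45) ≈ -1.3104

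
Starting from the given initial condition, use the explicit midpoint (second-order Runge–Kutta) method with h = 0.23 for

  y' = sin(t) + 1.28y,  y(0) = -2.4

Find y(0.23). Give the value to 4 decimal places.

Midpoint: k1 = f(t_n, y_n); k2 = f(t_n + h/2, y_n + (h/2)·k1); y_{n+1} = y_n + h·k2.
t=0.000000, y=-2.400000:
  k1 = f(0.000000, -2.400000) = -3.072000
  k2 = f(0.115000, -2.753280) = -3.409452
  y ← -2.400000 + 0.23·(-3.409452) = -3.184174
y(0.23) ≈ -3.1842

-3.1842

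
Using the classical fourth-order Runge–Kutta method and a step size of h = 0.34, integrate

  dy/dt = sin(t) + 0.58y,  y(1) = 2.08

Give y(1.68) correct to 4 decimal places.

RK4: k1 = f(t_n, y_n); k2 = f(t_n + h/2, y_n + (h/2)·k1); k3 = f(t_n + h/2, y_n + (h/2)·k2); k4 = f(t_n + h, y_n + h·k3); y_{n+1} = y_n + (h/6)·(k1 + 2k2 + 2k3 + k4).
t=1.000000, y=2.080000:
  k1 = f(1.000000, 2.080000) = 2.047871
  k2 = f(1.170000, 2.428138) = 2.329071
  k3 = f(1.170000, 2.475942) = 2.356797
  k4 = f(1.340000, 2.881311) = 2.644645
  y ← 2.080000 + (0.34/6)·(k1 + 2k2 + 2k3 + k4) = 2.876974
t=1.340000, y=2.876974:
  k1 = f(1.340000, 2.876974) = 2.642130
  k2 = f(1.510000, 3.326136) = 2.927312
  k3 = f(1.510000, 3.374617) = 2.955430
  k4 = f(1.680000, 3.881821) = 3.245499
  y ← 2.876974 + (0.34/6)·(k1 + 2k2 + 2k3 + k4) = 3.877317
y(1.68) ≈ 3.8773

3.8773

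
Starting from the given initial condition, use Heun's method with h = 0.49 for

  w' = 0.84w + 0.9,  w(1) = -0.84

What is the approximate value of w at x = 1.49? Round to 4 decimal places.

Heun: k1 = f(x_n, w_n); k2 = f(x_n + h, w_n + h·k1); w_{n+1} = w_n + (h/2)·(k1 + k2).
x=1.000000, w=-0.840000:
  k1 = f(1.000000, -0.840000) = 0.194400
  k2 = f(1.490000, -0.744744) = 0.274415
  w ← -0.840000 + (0.49/2)·(0.194400 + 0.274415) = -0.725140
w(1.49) ≈ -0.7251

-0.7251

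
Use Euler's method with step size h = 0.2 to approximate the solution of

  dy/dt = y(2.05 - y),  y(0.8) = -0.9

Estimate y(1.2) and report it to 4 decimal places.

-2.4273

Euler: y_{n+1} = y_n + h·f(t_n, y_n).
t=0.800000, y=-0.900000: f=-2.655000 → y ← -0.900000 + 0.2·(-2.655000) = -1.431000
t=1.000000, y=-1.431000: f=-4.981311 → y ← -1.431000 + 0.2·(-4.981311) = -2.427262
y(1.2) ≈ -2.4273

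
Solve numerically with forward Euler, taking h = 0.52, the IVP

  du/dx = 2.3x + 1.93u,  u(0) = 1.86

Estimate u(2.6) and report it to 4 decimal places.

Euler: u_{n+1} = u_n + h·f(x_n, u_n).
x=0.000000, u=1.860000: f=3.589800 → u ← 1.860000 + 0.52·3.589800 = 3.726696
x=0.520000, u=3.726696: f=8.388523 → u ← 3.726696 + 0.52·8.388523 = 8.088728
x=1.040000, u=8.088728: f=18.003245 → u ← 8.088728 + 0.52·18.003245 = 17.450416
x=1.560000, u=17.450416: f=37.267302 → u ← 17.450416 + 0.52·37.267302 = 36.829413
x=2.080000, u=36.829413: f=75.864767 → u ← 36.829413 + 0.52·75.864767 = 76.279091
u(2.6) ≈ 76.2791

76.2791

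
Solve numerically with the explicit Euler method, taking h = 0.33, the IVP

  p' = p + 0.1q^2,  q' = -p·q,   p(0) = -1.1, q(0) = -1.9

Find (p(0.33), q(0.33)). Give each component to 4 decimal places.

Euler on (p,q): p_{n+1} = p_n + h·p', q_{n+1} = q_n + h·q'.
0.000000: (-1.100000, -1.900000); f=(-0.739000, -2.090000) → (-1.343870, -2.589700)
(p(0.33), q(0.33)) ≈ (-1.3439, -2.5897)

-1.3439, -2.5897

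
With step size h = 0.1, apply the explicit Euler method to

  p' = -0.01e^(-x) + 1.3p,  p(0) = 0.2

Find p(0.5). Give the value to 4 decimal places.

0.3630

Euler: p_{n+1} = p_n + h·f(x_n, p_n).
x=0.000000, p=0.200000: f=0.250000 → p ← 0.200000 + 0.1·0.250000 = 0.225000
x=0.100000, p=0.225000: f=0.283452 → p ← 0.225000 + 0.1·0.283452 = 0.253345
x=0.200000, p=0.253345: f=0.321161 → p ← 0.253345 + 0.1·0.321161 = 0.285461
x=0.300000, p=0.285461: f=0.363692 → p ← 0.285461 + 0.1·0.363692 = 0.321830
x=0.400000, p=0.321830: f=0.411676 → p ← 0.321830 + 0.1·0.411676 = 0.362998
p(0.5) ≈ 0.3630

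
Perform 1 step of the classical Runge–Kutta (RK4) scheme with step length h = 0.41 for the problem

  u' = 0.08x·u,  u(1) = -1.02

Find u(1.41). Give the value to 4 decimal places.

-1.0611

RK4: k1 = f(x_n, u_n); k2 = f(x_n + h/2, u_n + (h/2)·k1); k3 = f(x_n + h/2, u_n + (h/2)·k2); k4 = f(x_n + h, u_n + h·k3); u_{n+1} = u_n + (h/6)·(k1 + 2k2 + 2k3 + k4).
x=1.000000, u=-1.020000:
  k1 = f(1.000000, -1.020000) = -0.081600
  k2 = f(1.205000, -1.036728) = -0.099941
  k3 = f(1.205000, -1.040488) = -0.100303
  k4 = f(1.410000, -1.061124) = -0.119695
  u ← -1.020000 + (0.41/6)·(k1 + 2k2 + 2k3 + k4) = -1.061122
u(1.41) ≈ -1.0611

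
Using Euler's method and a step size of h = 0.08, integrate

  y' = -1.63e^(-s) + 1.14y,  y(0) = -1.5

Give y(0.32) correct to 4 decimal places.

Euler: y_{n+1} = y_n + h·f(s_n, y_n).
s=0.000000, y=-1.500000: f=-3.340000 → y ← -1.500000 + 0.08·(-3.340000) = -1.767200
s=0.080000, y=-1.767200: f=-3.519288 → y ← -1.767200 + 0.08·(-3.519288) = -2.048743
s=0.160000, y=-2.048743: f=-3.724561 → y ← -2.048743 + 0.08·(-3.724561) = -2.346708
s=0.240000, y=-2.346708: f=-3.957450 → y ← -2.346708 + 0.08·(-3.957450) = -2.663304
y(0.32) ≈ -2.6633

-2.6633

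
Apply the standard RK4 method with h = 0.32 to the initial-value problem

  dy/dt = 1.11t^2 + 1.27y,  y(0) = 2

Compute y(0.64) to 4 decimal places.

RK4: k1 = f(t_n, y_n); k2 = f(t_n + h/2, y_n + (h/2)·k1); k3 = f(t_n + h/2, y_n + (h/2)·k2); k4 = f(t_n + h, y_n + h·k3); y_{n+1} = y_n + (h/6)·(k1 + 2k2 + 2k3 + k4).
t=0.000000, y=2.000000:
  k1 = f(0.000000, 2.000000) = 2.540000
  k2 = f(0.160000, 2.406400) = 3.084544
  k3 = f(0.160000, 2.493527) = 3.195195
  k4 = f(0.320000, 3.022463) = 3.952191
  y ← 2.000000 + (0.32/6)·(k1 + 2k2 + 2k3 + k4) = 3.016089
t=0.320000, y=3.016089:
  k1 = f(0.320000, 3.016089) = 3.944097
  k2 = f(0.480000, 3.647145) = 4.887618
  k3 = f(0.480000, 3.798108) = 5.079341
  k4 = f(0.640000, 4.641478) = 6.349333
  y ← 3.016089 + (0.32/6)·(k1 + 2k2 + 2k3 + k4) = 4.628214
y(0.64) ≈ 4.6282

4.6282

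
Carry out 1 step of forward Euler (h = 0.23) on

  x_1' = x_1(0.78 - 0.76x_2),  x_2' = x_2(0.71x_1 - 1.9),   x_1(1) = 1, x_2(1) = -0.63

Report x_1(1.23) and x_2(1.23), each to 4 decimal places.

Euler on (x_1,x_2): x_1_{n+1} = x_1_n + h·x_1', x_2_{n+1} = x_2_n + h·x_2'.
1.000000: (1.000000, -0.630000); f=(1.258800, 0.749700) → (1.289524, -0.457569)
(x_1(1.23), x_2(1.23)) ≈ (1.2895, -0.4576)

1.2895, -0.4576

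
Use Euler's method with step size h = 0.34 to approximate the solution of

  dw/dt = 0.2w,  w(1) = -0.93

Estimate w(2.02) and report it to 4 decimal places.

Euler: w_{n+1} = w_n + h·f(t_n, w_n).
t=1.000000, w=-0.930000: f=-0.186000 → w ← -0.930000 + 0.34·(-0.186000) = -0.993240
t=1.340000, w=-0.993240: f=-0.198648 → w ← -0.993240 + 0.34·(-0.198648) = -1.060780
t=1.680000, w=-1.060780: f=-0.212156 → w ← -1.060780 + 0.34·(-0.212156) = -1.132913
w(2.02) ≈ -1.1329

-1.1329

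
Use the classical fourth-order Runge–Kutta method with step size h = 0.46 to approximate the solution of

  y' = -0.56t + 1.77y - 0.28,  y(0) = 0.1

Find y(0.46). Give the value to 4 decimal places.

RK4: k1 = f(t_n, y_n); k2 = f(t_n + h/2, y_n + (h/2)·k1); k3 = f(t_n + h/2, y_n + (h/2)·k2); k4 = f(t_n + h, y_n + h·k3); y_{n+1} = y_n + (h/6)·(k1 + 2k2 + 2k3 + k4).
t=0.000000, y=0.100000:
  k1 = f(0.000000, 0.100000) = -0.103000
  k2 = f(0.230000, 0.076310) = -0.273731
  k3 = f(0.230000, 0.037042) = -0.343236
  k4 = f(0.460000, -0.057889) = -0.640063
  y ← 0.100000 + (0.46/6)·(k1 + 2k2 + 2k3 + k4) = -0.051570
y(0.46) ≈ -0.0516

-0.0516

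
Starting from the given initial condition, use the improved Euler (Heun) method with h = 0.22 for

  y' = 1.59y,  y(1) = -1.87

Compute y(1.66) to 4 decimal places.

Heun: k1 = f(t_n, y_n); k2 = f(t_n + h, y_n + h·k1); y_{n+1} = y_n + (h/2)·(k1 + k2).
t=1.000000, y=-1.870000:
  k1 = f(1.000000, -1.870000) = -2.973300
  k2 = f(1.220000, -2.524126) = -4.013360
  y ← -1.870000 + (0.22/2)·(-2.973300 + (-4.013360)) = -2.638533
t=1.220000, y=-2.638533:
  k1 = f(1.220000, -2.638533) = -4.195267
  k2 = f(1.440000, -3.561491) = -5.662771
  y ← -2.638533 + (0.22/2)·(-4.195267 + (-5.662771)) = -3.722917
t=1.440000, y=-3.722917:
  k1 = f(1.440000, -3.722917) = -5.919438
  k2 = f(1.660000, -5.025193) = -7.990057
  y ← -3.722917 + (0.22/2)·(-5.919438 + (-7.990057)) = -5.252961
y(1.66) ≈ -5.2530

-5.2530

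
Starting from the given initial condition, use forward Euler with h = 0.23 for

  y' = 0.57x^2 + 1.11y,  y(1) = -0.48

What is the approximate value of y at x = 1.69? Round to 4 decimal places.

-0.2145

Euler: y_{n+1} = y_n + h·f(x_n, y_n).
x=1.000000, y=-0.480000: f=0.037200 → y ← -0.480000 + 0.23·0.037200 = -0.471444
x=1.230000, y=-0.471444: f=0.339050 → y ← -0.471444 + 0.23·0.339050 = -0.393462
x=1.460000, y=-0.393462: f=0.778269 → y ← -0.393462 + 0.23·0.778269 = -0.214461
y(1.69) ≈ -0.2145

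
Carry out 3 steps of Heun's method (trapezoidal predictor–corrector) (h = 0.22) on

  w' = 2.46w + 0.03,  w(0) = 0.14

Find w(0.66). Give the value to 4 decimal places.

0.7194

Heun: k1 = f(t_n, w_n); k2 = f(t_n + h, w_n + h·k1); w_{n+1} = w_n + (h/2)·(k1 + k2).
t=0.000000, w=0.140000:
  k1 = f(0.000000, 0.140000) = 0.374400
  k2 = f(0.220000, 0.222368) = 0.577025
  w ← 0.140000 + (0.22/2)·(0.374400 + 0.577025) = 0.244657
t=0.220000, w=0.244657:
  k1 = f(0.220000, 0.244657) = 0.631856
  k2 = f(0.440000, 0.383665) = 0.973816
  w ← 0.244657 + (0.22/2)·(0.631856 + 0.973816) = 0.421281
t=0.440000, w=0.421281:
  k1 = f(0.440000, 0.421281) = 1.066350
  k2 = f(0.660000, 0.655878) = 1.643459
  w ← 0.421281 + (0.22/2)·(1.066350 + 1.643459) = 0.719360
w(0.66) ≈ 0.7194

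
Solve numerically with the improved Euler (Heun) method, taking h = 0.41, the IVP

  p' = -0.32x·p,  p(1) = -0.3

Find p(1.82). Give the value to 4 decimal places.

-0.2076

Heun: k1 = f(x_n, p_n); k2 = f(x_n + h, p_n + h·k1); p_{n+1} = p_n + (h/2)·(k1 + k2).
x=1.000000, p=-0.300000:
  k1 = f(1.000000, -0.300000) = 0.096000
  k2 = f(1.410000, -0.260640) = 0.117601
  p ← -0.300000 + (0.41/2)·(0.096000 + 0.117601) = -0.256212
x=1.410000, p=-0.256212:
  k1 = f(1.410000, -0.256212) = 0.115603
  k2 = f(1.820000, -0.208815) = 0.121614
  p ← -0.256212 + (0.41/2)·(0.115603 + 0.121614) = -0.207582
p(1.82) ≈ -0.2076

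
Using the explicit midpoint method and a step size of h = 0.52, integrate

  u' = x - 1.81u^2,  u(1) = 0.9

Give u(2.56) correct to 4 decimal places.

Midpoint: k1 = f(x_n, u_n); k2 = f(x_n + h/2, u_n + (h/2)·k1); u_{n+1} = u_n + h·k2.
x=1.000000, u=0.900000:
  k1 = f(1.000000, 0.900000) = -0.466100
  k2 = f(1.260000, 0.778814) = 0.162142
  u ← 0.900000 + 0.52·0.162142 = 0.984314
x=1.520000, u=0.984314:
  k1 = f(1.520000, 0.984314) = -0.233662
  k2 = f(1.780000, 0.923562) = 0.236131
  u ← 0.984314 + 0.52·0.236131 = 1.107102
x=2.040000, u=1.107102:
  k1 = f(2.040000, 1.107102) = -0.178471
  k2 = f(2.300000, 1.060699) = 0.263599
  u ← 1.107102 + 0.52·0.263599 = 1.244173
u(2.56) ≈ 1.2442

1.2442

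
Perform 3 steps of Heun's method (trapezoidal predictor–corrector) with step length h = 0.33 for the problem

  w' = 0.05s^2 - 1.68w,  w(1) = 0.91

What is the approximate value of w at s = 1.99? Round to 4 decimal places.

0.2627

Heun: k1 = f(s_n, w_n); k2 = f(s_n + h, w_n + h·k1); w_{n+1} = w_n + (h/2)·(k1 + k2).
s=1.000000, w=0.910000:
  k1 = f(1.000000, 0.910000) = -1.478800
  k2 = f(1.330000, 0.421996) = -0.620508
  w ← 0.910000 + (0.33/2)·(-1.478800 + (-0.620508)) = 0.563614
s=1.330000, w=0.563614:
  k1 = f(1.330000, 0.563614) = -0.858427
  k2 = f(1.660000, 0.280333) = -0.333180
  w ← 0.563614 + (0.33/2)·(-0.858427 + (-0.333180)) = 0.366999
s=1.660000, w=0.366999:
  k1 = f(1.660000, 0.366999) = -0.478778
  k2 = f(1.990000, 0.209002) = -0.153119
  w ← 0.366999 + (0.33/2)·(-0.478778 + (-0.153119)) = 0.262736
w(1.99) ≈ 0.2627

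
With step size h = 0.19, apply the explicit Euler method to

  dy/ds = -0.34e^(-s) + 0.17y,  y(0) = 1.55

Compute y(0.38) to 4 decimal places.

Euler: y_{n+1} = y_n + h·f(s_n, y_n).
s=0.000000, y=1.550000: f=-0.076500 → y ← 1.550000 + 0.19·(-0.076500) = 1.535465
s=0.190000, y=1.535465: f=-0.020137 → y ← 1.535465 + 0.19·(-0.020137) = 1.531639
y(0.38) ≈ 1.5316

1.5316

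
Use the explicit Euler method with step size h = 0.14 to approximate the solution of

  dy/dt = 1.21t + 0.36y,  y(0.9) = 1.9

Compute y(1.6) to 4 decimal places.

Euler: y_{n+1} = y_n + h·f(t_n, y_n).
t=0.900000, y=1.900000: f=1.773000 → y ← 1.900000 + 0.14·1.773000 = 2.148220
t=1.040000, y=2.148220: f=2.031759 → y ← 2.148220 + 0.14·2.031759 = 2.432666
t=1.180000, y=2.432666: f=2.303560 → y ← 2.432666 + 0.14·2.303560 = 2.755165
t=1.320000, y=2.755165: f=2.589059 → y ← 2.755165 + 0.14·2.589059 = 3.117633
t=1.460000, y=3.117633: f=2.888948 → y ← 3.117633 + 0.14·2.888948 = 3.522086
y(1.6) ≈ 3.5221

3.5221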